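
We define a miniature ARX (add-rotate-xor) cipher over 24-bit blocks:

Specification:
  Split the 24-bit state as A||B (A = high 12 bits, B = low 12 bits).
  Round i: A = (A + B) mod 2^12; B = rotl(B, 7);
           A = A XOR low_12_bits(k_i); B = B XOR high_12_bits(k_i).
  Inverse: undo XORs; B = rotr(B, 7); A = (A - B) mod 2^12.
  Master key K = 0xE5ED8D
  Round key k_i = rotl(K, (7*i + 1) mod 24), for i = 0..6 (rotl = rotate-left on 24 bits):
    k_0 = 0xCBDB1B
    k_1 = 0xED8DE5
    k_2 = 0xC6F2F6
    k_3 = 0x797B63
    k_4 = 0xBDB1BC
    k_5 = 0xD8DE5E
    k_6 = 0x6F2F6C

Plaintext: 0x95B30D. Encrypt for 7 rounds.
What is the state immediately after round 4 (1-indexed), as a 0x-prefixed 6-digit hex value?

0x99C053

s_0 = plaintext = 0x95B30D
s_1 = Round(s_0, k_0) = 0x773A25
s_2 = Round(s_1, k_1) = 0xC7DC09
s_3 = Round(s_2, k_2) = 0xA7088F
s_4 = Round(s_3, k_3) = 0x99C053
s_5 = Round(s_4, k_4) = 0x853259
s_6 = Round(s_5, k_5) = 0x4F211F
s_7 = Round(s_6, k_6) = 0x97D97A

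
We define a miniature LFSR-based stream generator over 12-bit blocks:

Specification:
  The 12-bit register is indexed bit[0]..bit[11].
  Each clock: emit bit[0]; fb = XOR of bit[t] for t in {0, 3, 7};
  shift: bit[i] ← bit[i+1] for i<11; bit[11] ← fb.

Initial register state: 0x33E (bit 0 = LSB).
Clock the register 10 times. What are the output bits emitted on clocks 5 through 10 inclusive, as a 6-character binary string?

reg_0 = 0x33E
clock 1: out=0, reg = 0x99F
clock 2: out=1, reg = 0xCCF
clock 3: out=1, reg = 0xE67
clock 4: out=1, reg = 0xF33
clock 5: out=1, reg = 0xF99
clock 6: out=1, reg = 0xFCC
clock 7: out=0, reg = 0x7E6
clock 8: out=0, reg = 0xBF3
clock 9: out=1, reg = 0x5F9
clock 10: out=1, reg = 0xAFC

110011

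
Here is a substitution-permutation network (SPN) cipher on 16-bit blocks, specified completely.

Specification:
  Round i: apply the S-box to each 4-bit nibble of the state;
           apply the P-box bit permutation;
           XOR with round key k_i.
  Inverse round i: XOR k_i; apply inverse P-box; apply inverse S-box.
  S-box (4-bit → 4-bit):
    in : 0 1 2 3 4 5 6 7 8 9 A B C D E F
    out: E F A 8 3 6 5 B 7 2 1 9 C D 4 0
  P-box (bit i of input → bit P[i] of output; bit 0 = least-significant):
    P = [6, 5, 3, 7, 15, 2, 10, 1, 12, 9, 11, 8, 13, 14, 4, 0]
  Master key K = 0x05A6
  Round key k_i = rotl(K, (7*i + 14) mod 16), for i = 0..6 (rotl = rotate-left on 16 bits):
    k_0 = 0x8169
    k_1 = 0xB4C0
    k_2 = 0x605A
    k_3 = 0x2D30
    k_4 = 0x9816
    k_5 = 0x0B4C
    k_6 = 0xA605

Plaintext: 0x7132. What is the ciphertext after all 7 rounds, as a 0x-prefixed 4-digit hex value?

s_0 = plaintext = 0x7132
s_1 = Round(s_0, k_0) = 0xFACA
s_2 = Round(s_1, k_1) = 0xA082
s_3 = Round(s_2, k_2) = 0xCFFE
s_4 = Round(s_3, k_3) = 0x2D29
s_5 = Round(s_4, k_4) = 0xC131
s_6 = Round(s_5, k_5) = 0x10B7
s_7 = Round(s_6, k_6) = 0x4DF6

0x4DF6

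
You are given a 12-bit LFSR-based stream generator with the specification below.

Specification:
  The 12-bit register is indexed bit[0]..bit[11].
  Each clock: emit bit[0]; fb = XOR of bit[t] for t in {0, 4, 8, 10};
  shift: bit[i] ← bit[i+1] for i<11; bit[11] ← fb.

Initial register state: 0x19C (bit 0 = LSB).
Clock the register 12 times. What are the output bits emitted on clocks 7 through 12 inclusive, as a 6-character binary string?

reg_0 = 0x19C
clock 1: out=0, reg = 0x0CE
clock 2: out=0, reg = 0x067
clock 3: out=1, reg = 0x833
clock 4: out=1, reg = 0x419
clock 5: out=1, reg = 0xA0C
clock 6: out=0, reg = 0x506
clock 7: out=0, reg = 0x283
clock 8: out=1, reg = 0x941
clock 9: out=1, reg = 0x4A0
clock 10: out=0, reg = 0xA50
clock 11: out=0, reg = 0xD28
clock 12: out=0, reg = 0x694

011000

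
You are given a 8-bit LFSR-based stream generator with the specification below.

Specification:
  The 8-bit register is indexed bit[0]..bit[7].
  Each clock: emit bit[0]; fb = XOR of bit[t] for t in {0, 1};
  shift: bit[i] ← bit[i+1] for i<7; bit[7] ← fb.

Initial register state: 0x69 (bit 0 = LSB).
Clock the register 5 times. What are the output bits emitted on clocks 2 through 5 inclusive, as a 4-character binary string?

0010

reg_0 = 0x69
clock 1: out=1, reg = 0xB4
clock 2: out=0, reg = 0x5A
clock 3: out=0, reg = 0xAD
clock 4: out=1, reg = 0xD6
clock 5: out=0, reg = 0xEB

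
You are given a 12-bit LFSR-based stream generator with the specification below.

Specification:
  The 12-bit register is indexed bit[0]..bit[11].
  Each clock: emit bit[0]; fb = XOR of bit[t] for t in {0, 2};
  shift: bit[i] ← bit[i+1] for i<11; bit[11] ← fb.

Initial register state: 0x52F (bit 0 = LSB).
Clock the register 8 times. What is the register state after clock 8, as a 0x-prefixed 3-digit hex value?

reg_0 = 0x52F
clock 1: out=1, reg = 0x297
clock 2: out=1, reg = 0x14B
clock 3: out=1, reg = 0x8A5
clock 4: out=1, reg = 0x452
clock 5: out=0, reg = 0x229
clock 6: out=1, reg = 0x914
clock 7: out=0, reg = 0xC8A
clock 8: out=0, reg = 0x645

0x645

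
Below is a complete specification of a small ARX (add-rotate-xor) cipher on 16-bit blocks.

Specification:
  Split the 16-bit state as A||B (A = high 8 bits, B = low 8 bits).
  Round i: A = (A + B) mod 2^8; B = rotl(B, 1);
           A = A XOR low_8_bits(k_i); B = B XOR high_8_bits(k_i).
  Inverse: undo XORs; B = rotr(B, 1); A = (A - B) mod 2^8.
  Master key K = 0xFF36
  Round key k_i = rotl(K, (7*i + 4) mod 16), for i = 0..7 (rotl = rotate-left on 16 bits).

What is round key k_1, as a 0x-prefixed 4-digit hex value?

K = 0xFF36
k_0 = rotl(K, (7*0+4) mod 16) = rotl(K, 4) = 0xF36F
k_1 = rotl(K, (7*1+4) mod 16) = rotl(K, 11) = 0xB7F9

0xB7F9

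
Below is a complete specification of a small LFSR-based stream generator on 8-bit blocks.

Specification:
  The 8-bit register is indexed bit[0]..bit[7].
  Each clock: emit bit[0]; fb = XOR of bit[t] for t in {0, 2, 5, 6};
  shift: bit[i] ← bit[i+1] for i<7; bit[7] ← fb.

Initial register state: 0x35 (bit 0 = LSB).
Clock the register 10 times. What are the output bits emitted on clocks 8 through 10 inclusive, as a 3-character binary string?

reg_0 = 0x35
clock 1: out=1, reg = 0x9A
clock 2: out=0, reg = 0x4D
clock 3: out=1, reg = 0xA6
clock 4: out=0, reg = 0x53
clock 5: out=1, reg = 0x29
clock 6: out=1, reg = 0x14
clock 7: out=0, reg = 0x8A
clock 8: out=0, reg = 0x45
clock 9: out=1, reg = 0xA2
clock 10: out=0, reg = 0xD1

010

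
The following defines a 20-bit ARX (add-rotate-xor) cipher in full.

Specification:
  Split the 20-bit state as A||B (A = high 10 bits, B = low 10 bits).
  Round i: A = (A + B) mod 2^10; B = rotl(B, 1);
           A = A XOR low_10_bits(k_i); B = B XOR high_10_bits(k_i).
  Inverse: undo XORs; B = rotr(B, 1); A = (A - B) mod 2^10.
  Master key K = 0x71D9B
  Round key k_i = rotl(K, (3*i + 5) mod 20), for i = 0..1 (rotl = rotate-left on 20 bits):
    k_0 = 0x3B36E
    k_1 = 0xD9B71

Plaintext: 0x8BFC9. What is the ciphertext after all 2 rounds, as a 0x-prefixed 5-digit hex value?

s_0 = plaintext = 0x8BFC9
s_1 = Round(s_0, k_0) = 0xA5B7F
s_2 = Round(s_1, k_1) = 0x59199

0x59199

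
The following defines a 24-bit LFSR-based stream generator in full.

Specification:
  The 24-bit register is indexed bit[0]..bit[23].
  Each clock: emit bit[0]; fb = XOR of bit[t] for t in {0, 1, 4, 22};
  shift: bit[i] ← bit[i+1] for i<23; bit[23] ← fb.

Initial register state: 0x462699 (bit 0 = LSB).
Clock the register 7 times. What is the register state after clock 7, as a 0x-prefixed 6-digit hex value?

reg_0 = 0x462699
clock 1: out=1, reg = 0xA3134C
clock 2: out=0, reg = 0x5189A6
clock 3: out=0, reg = 0x28C4D3
clock 4: out=1, reg = 0x946269
clock 5: out=1, reg = 0xCA3134
clock 6: out=0, reg = 0x65189A
clock 7: out=0, reg = 0xB28C4D

0xB28C4D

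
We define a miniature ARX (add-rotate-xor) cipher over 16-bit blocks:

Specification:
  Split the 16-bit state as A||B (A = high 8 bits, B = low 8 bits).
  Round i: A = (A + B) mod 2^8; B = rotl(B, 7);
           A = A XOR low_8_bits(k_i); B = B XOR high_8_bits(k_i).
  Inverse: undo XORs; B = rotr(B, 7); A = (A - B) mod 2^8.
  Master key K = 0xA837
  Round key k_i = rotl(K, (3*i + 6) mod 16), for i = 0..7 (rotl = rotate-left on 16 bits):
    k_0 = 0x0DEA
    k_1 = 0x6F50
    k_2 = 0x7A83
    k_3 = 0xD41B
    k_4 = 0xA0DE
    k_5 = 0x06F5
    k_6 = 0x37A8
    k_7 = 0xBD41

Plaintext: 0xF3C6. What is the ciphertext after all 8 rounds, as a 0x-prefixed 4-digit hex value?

s_0 = plaintext = 0xF3C6
s_1 = Round(s_0, k_0) = 0x536E
s_2 = Round(s_1, k_1) = 0x9158
s_3 = Round(s_2, k_2) = 0x6A56
s_4 = Round(s_3, k_3) = 0xDBFF
s_5 = Round(s_4, k_4) = 0x045F
s_6 = Round(s_5, k_5) = 0x96A9
s_7 = Round(s_6, k_6) = 0x97E3
s_8 = Round(s_7, k_7) = 0x3B4C

0x3B4C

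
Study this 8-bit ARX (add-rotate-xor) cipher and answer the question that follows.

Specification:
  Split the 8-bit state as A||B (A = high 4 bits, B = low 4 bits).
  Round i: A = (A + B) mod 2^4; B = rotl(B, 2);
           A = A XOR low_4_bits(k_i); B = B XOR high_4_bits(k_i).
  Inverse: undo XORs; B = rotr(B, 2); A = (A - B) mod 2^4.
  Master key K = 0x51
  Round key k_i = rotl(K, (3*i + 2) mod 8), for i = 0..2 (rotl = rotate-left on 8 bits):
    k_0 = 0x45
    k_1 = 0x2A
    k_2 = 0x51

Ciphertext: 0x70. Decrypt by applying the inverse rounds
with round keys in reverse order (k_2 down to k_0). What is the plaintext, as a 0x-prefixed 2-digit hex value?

0x56

s_0 = ciphertext = 0x70
s_1 = InvRound(s_0, k_2) = 0x15
s_2 = InvRound(s_1, k_1) = 0xED
s_3 = InvRound(s_2, k_0) = 0x56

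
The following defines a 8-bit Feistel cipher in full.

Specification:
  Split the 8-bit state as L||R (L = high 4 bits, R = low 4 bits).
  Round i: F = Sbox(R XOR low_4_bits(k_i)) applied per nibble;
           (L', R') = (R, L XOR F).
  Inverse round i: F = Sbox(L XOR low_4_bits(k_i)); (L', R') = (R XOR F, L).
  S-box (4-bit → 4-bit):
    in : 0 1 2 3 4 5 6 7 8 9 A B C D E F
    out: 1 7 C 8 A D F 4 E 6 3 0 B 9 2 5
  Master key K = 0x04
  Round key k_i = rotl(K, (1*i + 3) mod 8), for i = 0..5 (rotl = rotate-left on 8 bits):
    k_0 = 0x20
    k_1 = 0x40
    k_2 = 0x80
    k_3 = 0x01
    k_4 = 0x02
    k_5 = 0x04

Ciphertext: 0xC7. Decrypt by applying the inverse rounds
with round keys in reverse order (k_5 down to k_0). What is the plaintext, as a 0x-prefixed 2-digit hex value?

s_0 = ciphertext = 0xC7
s_1 = InvRound(s_0, k_5) = 0x9C
s_2 = InvRound(s_1, k_4) = 0xC9
s_3 = InvRound(s_2, k_3) = 0x0C
s_4 = InvRound(s_3, k_2) = 0xD0
s_5 = InvRound(s_4, k_1) = 0x9D
s_6 = InvRound(s_5, k_0) = 0xB9

0xB9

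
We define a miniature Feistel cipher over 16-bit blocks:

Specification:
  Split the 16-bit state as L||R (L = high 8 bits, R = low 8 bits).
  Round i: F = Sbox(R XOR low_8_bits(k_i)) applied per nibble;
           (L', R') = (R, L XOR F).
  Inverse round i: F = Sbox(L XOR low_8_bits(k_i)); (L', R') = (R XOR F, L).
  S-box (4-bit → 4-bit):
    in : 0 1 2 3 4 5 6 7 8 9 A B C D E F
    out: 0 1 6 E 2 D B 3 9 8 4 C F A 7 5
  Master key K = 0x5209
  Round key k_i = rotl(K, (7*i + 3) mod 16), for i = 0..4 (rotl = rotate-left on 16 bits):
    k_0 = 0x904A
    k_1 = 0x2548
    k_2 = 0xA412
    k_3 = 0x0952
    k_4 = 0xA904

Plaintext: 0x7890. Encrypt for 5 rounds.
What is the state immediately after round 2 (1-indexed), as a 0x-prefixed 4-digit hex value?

0xDC12

s_0 = plaintext = 0x7890
s_1 = Round(s_0, k_0) = 0x90DC
s_2 = Round(s_1, k_1) = 0xDC12
s_3 = Round(s_2, k_2) = 0x12DC
s_4 = Round(s_3, k_3) = 0xDC85
s_5 = Round(s_4, k_4) = 0x854D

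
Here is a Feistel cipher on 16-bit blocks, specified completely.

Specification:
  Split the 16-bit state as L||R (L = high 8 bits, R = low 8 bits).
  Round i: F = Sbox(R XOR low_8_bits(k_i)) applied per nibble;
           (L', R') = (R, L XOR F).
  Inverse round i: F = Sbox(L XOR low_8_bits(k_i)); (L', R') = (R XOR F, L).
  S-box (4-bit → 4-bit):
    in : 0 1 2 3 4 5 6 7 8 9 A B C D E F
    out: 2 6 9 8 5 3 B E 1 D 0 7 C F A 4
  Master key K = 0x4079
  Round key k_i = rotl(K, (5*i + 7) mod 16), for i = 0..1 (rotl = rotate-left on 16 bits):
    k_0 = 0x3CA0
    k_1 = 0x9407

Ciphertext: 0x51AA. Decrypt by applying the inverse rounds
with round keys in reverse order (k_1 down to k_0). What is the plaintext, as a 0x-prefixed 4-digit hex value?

s_0 = ciphertext = 0x51AA
s_1 = InvRound(s_0, k_1) = 0x9151
s_2 = InvRound(s_1, k_0) = 0xD791

0xD791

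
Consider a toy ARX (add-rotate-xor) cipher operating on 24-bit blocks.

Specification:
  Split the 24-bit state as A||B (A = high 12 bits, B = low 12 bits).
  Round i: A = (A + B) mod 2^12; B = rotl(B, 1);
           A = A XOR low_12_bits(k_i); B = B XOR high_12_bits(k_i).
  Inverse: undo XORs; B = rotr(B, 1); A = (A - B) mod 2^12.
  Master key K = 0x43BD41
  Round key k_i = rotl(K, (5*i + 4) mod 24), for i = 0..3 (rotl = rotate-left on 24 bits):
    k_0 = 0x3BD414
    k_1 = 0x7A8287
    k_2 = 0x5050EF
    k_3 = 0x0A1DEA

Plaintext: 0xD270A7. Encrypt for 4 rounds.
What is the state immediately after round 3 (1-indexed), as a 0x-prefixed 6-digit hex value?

0x077199

s_0 = plaintext = 0xD270A7
s_1 = Round(s_0, k_0) = 0x9DA2F3
s_2 = Round(s_1, k_1) = 0xE4A24E
s_3 = Round(s_2, k_2) = 0x077199
s_4 = Round(s_3, k_3) = 0xFFA393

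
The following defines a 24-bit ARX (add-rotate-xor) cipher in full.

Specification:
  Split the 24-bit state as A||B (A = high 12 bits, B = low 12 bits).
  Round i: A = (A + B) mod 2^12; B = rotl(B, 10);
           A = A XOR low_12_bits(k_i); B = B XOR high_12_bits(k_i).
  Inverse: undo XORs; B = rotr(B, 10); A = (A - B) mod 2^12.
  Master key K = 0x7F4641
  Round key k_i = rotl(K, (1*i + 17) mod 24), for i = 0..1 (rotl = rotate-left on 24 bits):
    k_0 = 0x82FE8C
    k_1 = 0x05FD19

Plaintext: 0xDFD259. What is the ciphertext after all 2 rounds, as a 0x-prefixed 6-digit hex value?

s_0 = plaintext = 0xDFD259
s_1 = Round(s_0, k_0) = 0xEDACB9
s_2 = Round(s_1, k_1) = 0x68A771

0x68A771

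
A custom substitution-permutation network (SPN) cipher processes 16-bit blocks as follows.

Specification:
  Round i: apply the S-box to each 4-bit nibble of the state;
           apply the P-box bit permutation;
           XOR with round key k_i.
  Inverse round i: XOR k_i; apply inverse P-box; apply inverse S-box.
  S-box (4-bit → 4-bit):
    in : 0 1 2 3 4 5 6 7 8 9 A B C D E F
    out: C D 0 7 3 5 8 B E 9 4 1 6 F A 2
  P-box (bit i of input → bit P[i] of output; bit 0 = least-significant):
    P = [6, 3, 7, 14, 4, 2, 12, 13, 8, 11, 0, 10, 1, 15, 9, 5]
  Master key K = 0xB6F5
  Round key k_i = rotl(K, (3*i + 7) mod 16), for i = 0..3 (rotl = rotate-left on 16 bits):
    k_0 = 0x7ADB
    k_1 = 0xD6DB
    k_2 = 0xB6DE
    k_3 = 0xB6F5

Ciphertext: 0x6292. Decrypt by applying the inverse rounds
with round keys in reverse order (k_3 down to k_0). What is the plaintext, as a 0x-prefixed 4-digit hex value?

s_0 = ciphertext = 0x6292
s_1 = InvRound(s_0, k_3) = 0x70C9
s_2 = InvRound(s_1, k_2) = 0x3046
s_3 = InvRound(s_2, k_1) = 0xC078
s_4 = InvRound(s_3, k_0) = 0xDC0A

0xDC0A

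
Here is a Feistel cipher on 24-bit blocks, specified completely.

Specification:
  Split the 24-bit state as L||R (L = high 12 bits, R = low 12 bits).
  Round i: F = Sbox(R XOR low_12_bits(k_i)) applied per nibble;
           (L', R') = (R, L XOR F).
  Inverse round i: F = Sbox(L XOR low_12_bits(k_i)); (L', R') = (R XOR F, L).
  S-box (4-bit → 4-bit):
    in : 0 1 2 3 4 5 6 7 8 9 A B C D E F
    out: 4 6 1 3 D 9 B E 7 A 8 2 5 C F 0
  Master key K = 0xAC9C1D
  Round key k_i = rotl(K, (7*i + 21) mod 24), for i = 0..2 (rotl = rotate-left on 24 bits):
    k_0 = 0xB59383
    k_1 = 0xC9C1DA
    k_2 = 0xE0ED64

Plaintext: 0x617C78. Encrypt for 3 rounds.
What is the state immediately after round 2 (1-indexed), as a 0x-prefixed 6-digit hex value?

0x615228

s_0 = plaintext = 0x617C78
s_1 = Round(s_0, k_0) = 0xC78615
s_2 = Round(s_1, k_1) = 0x615228
s_3 = Round(s_2, k_2) = 0x2286C0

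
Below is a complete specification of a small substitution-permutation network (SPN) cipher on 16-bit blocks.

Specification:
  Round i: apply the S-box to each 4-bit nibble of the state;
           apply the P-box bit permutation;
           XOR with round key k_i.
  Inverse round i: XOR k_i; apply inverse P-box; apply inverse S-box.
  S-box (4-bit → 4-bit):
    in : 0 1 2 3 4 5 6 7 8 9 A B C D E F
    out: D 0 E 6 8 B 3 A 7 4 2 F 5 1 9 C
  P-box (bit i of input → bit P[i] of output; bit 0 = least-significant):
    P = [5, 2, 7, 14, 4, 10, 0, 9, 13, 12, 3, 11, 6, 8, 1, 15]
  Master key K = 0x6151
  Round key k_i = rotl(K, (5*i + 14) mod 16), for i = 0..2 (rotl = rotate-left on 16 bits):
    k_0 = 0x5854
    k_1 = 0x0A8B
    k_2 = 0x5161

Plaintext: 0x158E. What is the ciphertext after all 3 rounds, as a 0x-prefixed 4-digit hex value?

0x4F12

s_0 = plaintext = 0x158E
s_1 = Round(s_0, k_0) = 0x2465
s_2 = Round(s_1, k_1) = 0xC7BD
s_3 = Round(s_2, k_2) = 0x4F12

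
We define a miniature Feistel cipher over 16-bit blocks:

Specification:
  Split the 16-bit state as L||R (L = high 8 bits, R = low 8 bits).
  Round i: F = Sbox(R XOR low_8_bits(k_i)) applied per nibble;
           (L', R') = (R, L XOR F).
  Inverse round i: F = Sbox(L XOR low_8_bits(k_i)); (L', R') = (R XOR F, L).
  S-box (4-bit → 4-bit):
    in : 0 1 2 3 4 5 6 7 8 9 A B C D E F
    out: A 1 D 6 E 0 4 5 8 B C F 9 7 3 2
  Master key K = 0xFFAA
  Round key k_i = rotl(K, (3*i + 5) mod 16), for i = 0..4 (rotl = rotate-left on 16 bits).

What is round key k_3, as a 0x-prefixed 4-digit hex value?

K = 0xFFAA
k_0 = rotl(K, (3*0+5) mod 16) = rotl(K, 5) = 0xF55F
k_1 = rotl(K, (3*1+5) mod 16) = rotl(K, 8) = 0xAAFF
k_2 = rotl(K, (3*2+5) mod 16) = rotl(K, 11) = 0x57FD
k_3 = rotl(K, (3*3+5) mod 16) = rotl(K, 14) = 0xBFEA

0xBFEA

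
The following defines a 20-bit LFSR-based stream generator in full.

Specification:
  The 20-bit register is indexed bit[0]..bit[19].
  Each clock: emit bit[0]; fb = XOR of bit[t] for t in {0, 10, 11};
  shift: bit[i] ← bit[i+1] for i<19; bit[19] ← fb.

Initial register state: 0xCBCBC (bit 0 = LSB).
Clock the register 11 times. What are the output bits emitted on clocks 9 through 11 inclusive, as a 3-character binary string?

001

reg_0 = 0xCBCBC
clock 1: out=0, reg = 0x65E5E
clock 2: out=0, reg = 0x32F2F
clock 3: out=1, reg = 0x99797
clock 4: out=1, reg = 0x4CBCB
clock 5: out=1, reg = 0x265E5
clock 6: out=1, reg = 0x132F2
clock 7: out=0, reg = 0x09979
clock 8: out=1, reg = 0x04CBC
clock 9: out=0, reg = 0x0265E
clock 10: out=0, reg = 0x8132F
clock 11: out=1, reg = 0xC0997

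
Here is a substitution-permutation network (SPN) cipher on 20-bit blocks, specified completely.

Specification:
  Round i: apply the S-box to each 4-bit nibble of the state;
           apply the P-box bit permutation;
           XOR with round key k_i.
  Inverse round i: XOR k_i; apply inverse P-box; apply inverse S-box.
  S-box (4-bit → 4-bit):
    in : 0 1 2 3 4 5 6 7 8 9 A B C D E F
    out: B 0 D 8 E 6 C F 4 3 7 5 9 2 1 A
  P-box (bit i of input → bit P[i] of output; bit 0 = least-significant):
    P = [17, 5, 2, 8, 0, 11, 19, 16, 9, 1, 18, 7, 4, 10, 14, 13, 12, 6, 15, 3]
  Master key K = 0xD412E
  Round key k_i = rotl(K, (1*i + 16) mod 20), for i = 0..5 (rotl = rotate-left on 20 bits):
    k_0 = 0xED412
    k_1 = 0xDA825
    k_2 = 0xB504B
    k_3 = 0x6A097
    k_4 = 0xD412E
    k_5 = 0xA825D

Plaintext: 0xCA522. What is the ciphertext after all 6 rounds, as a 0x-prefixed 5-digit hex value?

0x2BDE0

s_0 = plaintext = 0xCA522
s_1 = Round(s_0, k_0) = 0x1810D
s_2 = Round(s_1, k_1) = 0xCE004
s_3 = Round(s_2, k_2) = 0xA4BF4
s_4 = Round(s_3, k_3) = 0x35FF3
s_5 = Round(s_4, k_4) = 0xC0CA4
s_6 = Round(s_5, k_5) = 0x2BDE0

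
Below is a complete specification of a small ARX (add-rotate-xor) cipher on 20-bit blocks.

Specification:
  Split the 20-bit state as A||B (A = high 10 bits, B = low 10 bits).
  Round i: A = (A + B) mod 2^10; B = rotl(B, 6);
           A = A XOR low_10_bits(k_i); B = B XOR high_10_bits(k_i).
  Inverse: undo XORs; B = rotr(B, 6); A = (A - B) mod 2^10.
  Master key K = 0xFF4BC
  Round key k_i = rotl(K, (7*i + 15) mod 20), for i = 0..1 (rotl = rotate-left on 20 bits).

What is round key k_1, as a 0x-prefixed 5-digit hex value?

K = 0xFF4BC
k_0 = rotl(K, (7*0+15) mod 20) = rotl(K, 15) = 0xE7FA5
k_1 = rotl(K, (7*1+15) mod 20) = rotl(K, 2) = 0xFD2F3

0xFD2F3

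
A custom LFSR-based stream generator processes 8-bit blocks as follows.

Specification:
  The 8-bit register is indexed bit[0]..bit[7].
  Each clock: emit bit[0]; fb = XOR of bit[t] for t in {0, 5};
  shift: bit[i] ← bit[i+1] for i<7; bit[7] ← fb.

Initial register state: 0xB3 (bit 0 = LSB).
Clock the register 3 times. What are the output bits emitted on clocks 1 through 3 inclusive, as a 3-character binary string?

110

reg_0 = 0xB3
clock 1: out=1, reg = 0x59
clock 2: out=1, reg = 0xAC
clock 3: out=0, reg = 0xD6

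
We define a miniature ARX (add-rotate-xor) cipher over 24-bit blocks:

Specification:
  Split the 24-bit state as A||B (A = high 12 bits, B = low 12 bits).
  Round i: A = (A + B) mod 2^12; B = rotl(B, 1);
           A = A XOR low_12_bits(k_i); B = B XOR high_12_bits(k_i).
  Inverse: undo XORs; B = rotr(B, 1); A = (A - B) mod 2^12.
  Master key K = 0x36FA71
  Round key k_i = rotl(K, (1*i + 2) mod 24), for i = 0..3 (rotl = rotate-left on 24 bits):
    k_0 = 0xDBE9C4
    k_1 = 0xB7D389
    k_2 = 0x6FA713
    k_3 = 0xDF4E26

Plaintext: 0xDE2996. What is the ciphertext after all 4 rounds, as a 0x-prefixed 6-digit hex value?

0x2A7969

s_0 = plaintext = 0xDE2996
s_1 = Round(s_0, k_0) = 0xEBCE93
s_2 = Round(s_1, k_1) = 0xEC665A
s_3 = Round(s_2, k_2) = 0x233A4E
s_4 = Round(s_3, k_3) = 0x2A7969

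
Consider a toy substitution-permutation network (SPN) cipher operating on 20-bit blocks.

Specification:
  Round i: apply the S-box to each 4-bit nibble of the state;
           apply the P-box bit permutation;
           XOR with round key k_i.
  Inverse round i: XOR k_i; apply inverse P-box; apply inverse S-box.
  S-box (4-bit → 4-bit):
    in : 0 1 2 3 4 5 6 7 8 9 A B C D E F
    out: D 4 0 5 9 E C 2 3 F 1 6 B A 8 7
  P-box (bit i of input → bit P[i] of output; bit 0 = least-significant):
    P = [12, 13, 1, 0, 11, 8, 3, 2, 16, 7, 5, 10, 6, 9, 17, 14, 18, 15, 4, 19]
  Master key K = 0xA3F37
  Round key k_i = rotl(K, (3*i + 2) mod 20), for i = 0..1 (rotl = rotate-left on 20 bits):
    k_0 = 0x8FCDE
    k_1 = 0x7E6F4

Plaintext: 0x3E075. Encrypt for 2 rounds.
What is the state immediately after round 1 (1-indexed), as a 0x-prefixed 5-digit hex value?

s_0 = plaintext = 0x3E075
s_1 = Round(s_0, k_0) = 0xD99ED
s_2 = Round(s_1, k_1) = 0xC0011

0xD99ED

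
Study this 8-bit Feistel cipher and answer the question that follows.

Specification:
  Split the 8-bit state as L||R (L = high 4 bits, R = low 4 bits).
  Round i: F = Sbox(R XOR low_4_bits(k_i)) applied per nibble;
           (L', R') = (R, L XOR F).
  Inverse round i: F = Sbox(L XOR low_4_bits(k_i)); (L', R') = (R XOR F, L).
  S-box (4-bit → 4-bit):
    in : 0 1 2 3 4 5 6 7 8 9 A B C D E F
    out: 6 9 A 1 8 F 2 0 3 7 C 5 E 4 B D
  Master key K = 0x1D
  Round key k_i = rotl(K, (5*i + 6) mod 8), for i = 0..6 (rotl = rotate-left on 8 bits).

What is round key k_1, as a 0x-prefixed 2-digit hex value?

K = 0x1D
k_0 = rotl(K, (5*0+6) mod 8) = rotl(K, 6) = 0x47
k_1 = rotl(K, (5*1+6) mod 8) = rotl(K, 3) = 0xE8

0xE8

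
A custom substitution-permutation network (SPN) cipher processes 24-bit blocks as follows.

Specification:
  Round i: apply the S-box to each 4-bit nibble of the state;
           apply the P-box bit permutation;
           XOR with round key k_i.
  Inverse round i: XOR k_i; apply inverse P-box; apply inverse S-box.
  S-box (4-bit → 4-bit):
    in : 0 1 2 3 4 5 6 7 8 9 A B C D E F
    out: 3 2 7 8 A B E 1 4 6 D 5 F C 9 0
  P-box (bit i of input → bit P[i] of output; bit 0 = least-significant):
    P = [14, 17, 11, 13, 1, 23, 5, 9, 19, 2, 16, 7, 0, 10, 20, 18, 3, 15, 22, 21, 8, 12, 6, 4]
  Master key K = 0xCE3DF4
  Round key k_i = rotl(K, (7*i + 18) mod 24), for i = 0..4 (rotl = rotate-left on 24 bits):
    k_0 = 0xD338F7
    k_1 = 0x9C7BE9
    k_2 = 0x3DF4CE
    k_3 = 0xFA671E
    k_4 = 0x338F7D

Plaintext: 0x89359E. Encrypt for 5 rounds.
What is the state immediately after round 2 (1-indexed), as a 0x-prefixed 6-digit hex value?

0x094BE9

s_0 = plaintext = 0x89359E
s_1 = Round(s_0, k_0) = 0x1FD813
s_2 = Round(s_1, k_1) = 0x094BE9
s_3 = Round(s_2, k_2) = 0x726BCC
s_4 = Round(s_3, k_3) = 0x258834
s_5 = Round(s_4, k_4) = 0x003C35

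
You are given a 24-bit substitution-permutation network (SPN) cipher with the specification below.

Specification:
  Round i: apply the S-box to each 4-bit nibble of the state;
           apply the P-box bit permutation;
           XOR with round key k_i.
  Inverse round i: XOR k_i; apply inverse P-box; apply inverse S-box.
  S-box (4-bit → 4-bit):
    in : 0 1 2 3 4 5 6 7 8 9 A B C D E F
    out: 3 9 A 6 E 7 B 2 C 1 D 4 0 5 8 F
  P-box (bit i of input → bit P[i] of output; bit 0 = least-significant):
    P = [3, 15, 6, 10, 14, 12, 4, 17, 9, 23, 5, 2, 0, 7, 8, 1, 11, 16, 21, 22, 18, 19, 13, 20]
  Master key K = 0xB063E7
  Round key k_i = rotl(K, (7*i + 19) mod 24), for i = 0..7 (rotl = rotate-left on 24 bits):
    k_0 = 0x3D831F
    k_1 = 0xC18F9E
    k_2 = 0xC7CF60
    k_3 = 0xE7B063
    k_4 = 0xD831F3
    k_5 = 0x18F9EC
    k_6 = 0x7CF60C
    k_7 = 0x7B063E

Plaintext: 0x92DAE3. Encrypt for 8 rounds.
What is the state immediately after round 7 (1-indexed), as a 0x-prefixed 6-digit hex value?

s_0 = plaintext = 0x92DAE3
s_1 = Round(s_0, k_0) = 0x7A007A
s_2 = Round(s_1, k_1) = 0x299157
s_3 = Round(s_2, k_2) = 0xDF1575
s_4 = Round(s_3, k_3) = 0x020A08
s_5 = Round(s_4, k_4) = 0x956716
s_6 = Round(s_5, k_5) = 0xBF3567
s_7 = Round(s_6, k_6) = 0x9F0DAC
s_8 = Round(s_7, k_7) = 0x1C4C8F

0x9F0DAC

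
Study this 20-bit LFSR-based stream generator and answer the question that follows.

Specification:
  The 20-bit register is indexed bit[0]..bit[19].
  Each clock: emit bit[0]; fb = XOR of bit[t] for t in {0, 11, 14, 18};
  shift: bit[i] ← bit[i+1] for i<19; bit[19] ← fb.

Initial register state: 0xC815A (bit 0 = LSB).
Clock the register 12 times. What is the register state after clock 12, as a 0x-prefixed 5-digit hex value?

0x1A7C8

reg_0 = 0xC815A
clock 1: out=0, reg = 0xE40AD
clock 2: out=1, reg = 0xF2056
clock 3: out=0, reg = 0xF902B
clock 4: out=1, reg = 0x7C815
clock 5: out=1, reg = 0x3E40A
clock 6: out=0, reg = 0x9F205
clock 7: out=1, reg = 0x4F902
clock 8: out=0, reg = 0xA7C81
clock 9: out=1, reg = 0xD3E40
clock 10: out=0, reg = 0x69F20
clock 11: out=0, reg = 0x34F90
clock 12: out=0, reg = 0x1A7C8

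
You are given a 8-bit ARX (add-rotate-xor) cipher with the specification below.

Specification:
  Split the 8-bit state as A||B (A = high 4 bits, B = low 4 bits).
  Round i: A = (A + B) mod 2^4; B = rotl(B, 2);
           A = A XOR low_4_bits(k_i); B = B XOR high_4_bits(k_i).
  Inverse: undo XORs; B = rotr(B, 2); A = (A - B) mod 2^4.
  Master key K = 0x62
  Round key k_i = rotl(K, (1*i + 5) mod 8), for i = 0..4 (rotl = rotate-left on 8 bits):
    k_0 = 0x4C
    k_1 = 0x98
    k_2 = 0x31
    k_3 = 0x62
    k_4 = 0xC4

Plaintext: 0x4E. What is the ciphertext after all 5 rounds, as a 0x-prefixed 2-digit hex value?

0x6F

s_0 = plaintext = 0x4E
s_1 = Round(s_0, k_0) = 0xEF
s_2 = Round(s_1, k_1) = 0x56
s_3 = Round(s_2, k_2) = 0xAA
s_4 = Round(s_3, k_3) = 0x6C
s_5 = Round(s_4, k_4) = 0x6F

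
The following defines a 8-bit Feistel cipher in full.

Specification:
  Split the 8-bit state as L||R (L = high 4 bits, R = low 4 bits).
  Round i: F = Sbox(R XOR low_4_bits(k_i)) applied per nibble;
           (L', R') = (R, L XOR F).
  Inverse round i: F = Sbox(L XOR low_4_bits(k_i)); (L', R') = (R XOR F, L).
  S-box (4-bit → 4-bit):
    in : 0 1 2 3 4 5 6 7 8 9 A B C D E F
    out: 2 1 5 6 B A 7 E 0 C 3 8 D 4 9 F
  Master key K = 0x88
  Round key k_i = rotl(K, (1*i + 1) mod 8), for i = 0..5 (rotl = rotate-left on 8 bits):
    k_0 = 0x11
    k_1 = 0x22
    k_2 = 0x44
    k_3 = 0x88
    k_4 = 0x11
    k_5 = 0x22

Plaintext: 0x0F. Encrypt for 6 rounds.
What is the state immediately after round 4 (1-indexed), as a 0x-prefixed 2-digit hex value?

s_0 = plaintext = 0x0F
s_1 = Round(s_0, k_0) = 0xF9
s_2 = Round(s_1, k_1) = 0x97
s_3 = Round(s_2, k_2) = 0x7F
s_4 = Round(s_3, k_3) = 0xF9
s_5 = Round(s_4, k_4) = 0x9F
s_6 = Round(s_5, k_5) = 0xFD

0xF9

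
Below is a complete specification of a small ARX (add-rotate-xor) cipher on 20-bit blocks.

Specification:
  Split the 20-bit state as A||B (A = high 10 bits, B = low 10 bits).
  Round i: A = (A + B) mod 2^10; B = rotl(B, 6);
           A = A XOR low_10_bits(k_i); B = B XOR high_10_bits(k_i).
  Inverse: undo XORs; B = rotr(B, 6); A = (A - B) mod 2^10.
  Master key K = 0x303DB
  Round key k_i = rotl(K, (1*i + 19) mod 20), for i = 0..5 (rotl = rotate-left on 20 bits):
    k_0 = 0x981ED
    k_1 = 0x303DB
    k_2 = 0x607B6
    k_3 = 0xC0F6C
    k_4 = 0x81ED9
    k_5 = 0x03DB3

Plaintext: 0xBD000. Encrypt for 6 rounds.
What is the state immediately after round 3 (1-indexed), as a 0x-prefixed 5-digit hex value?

s_0 = plaintext = 0xBD000
s_1 = Round(s_0, k_0) = 0xC6660
s_2 = Round(s_1, k_1) = 0xA88E6
s_3 = Round(s_2, k_2) = 0x0F80F
s_4 = Round(s_3, k_3) = 0xC84C3
s_5 = Round(s_4, k_4) = 0x4F6CB
s_6 = Round(s_5, k_5) = 0x6EEE3

0x0F80F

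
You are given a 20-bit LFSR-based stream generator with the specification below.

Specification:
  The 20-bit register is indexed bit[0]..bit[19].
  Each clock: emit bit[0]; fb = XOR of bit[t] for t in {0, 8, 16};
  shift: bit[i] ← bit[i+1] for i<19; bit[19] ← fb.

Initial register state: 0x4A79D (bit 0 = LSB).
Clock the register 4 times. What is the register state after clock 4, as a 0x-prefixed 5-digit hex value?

0xE4A79

reg_0 = 0x4A79D
clock 1: out=1, reg = 0x253CE
clock 2: out=0, reg = 0x929E7
clock 3: out=1, reg = 0xC94F3
clock 4: out=1, reg = 0xE4A79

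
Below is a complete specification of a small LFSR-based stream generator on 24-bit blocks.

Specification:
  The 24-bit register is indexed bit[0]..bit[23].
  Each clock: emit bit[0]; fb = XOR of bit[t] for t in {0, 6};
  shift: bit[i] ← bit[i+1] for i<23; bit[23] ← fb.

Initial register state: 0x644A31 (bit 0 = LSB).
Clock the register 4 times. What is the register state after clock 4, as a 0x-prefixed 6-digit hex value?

reg_0 = 0x644A31
clock 1: out=1, reg = 0xB22518
clock 2: out=0, reg = 0x59128C
clock 3: out=0, reg = 0x2C8946
clock 4: out=0, reg = 0x9644A3

0x9644A3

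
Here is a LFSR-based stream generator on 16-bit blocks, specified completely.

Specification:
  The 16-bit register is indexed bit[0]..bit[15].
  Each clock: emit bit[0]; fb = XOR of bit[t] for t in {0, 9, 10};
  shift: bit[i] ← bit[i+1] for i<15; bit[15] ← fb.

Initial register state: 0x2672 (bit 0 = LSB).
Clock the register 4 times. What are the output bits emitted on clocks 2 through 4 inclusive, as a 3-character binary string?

reg_0 = 0x2672
clock 1: out=0, reg = 0x1339
clock 2: out=1, reg = 0x099C
clock 3: out=0, reg = 0x04CE
clock 4: out=0, reg = 0x8267

100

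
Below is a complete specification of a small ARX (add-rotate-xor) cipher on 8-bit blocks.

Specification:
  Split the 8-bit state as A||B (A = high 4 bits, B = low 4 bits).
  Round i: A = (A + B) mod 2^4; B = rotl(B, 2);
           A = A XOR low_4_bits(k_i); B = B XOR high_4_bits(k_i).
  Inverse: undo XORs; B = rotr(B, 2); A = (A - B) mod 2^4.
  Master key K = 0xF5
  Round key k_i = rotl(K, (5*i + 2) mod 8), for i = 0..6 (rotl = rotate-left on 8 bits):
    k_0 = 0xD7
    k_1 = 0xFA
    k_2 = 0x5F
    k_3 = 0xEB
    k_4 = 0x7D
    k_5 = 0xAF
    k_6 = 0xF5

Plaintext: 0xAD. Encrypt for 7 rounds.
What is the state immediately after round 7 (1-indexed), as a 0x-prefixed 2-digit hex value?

s_0 = plaintext = 0xAD
s_1 = Round(s_0, k_0) = 0x0A
s_2 = Round(s_1, k_1) = 0x05
s_3 = Round(s_2, k_2) = 0xA0
s_4 = Round(s_3, k_3) = 0x1E
s_5 = Round(s_4, k_4) = 0x2C
s_6 = Round(s_5, k_5) = 0x19
s_7 = Round(s_6, k_6) = 0xF9

0xF9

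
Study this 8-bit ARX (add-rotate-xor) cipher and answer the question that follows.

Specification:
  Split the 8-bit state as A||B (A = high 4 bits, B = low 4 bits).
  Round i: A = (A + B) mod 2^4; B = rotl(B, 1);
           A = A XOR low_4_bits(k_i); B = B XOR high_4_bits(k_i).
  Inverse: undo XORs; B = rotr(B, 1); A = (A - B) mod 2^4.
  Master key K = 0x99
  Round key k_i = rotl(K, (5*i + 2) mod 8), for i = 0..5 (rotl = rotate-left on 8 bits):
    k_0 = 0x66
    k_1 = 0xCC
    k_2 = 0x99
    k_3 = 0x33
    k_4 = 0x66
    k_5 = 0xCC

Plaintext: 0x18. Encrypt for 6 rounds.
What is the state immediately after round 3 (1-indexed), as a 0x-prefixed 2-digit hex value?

0x5D

s_0 = plaintext = 0x18
s_1 = Round(s_0, k_0) = 0xF7
s_2 = Round(s_1, k_1) = 0xA2
s_3 = Round(s_2, k_2) = 0x5D
s_4 = Round(s_3, k_3) = 0x18
s_5 = Round(s_4, k_4) = 0xF7
s_6 = Round(s_5, k_5) = 0xA2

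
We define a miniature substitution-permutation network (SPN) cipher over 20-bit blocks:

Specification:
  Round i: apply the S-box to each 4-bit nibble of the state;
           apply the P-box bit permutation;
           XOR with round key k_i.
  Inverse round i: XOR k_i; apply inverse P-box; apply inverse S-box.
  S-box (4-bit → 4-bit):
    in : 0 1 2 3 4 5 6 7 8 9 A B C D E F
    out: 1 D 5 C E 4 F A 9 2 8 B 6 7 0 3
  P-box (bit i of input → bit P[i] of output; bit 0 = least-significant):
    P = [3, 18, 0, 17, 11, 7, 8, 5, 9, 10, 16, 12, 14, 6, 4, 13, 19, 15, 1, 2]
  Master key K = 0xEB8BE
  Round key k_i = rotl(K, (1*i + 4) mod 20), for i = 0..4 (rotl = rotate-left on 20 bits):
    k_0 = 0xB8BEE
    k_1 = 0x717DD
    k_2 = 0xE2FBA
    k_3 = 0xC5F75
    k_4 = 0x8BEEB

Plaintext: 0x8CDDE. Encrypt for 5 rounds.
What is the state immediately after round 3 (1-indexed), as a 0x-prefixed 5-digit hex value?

0xBC560

s_0 = plaintext = 0x8CDDE
s_1 = Round(s_0, k_0) = 0x2843A
s_2 = Round(s_1, k_1) = 0xC62FF
s_3 = Round(s_2, k_2) = 0xBC560
s_4 = Round(s_3, k_3) = 0x5D689
s_5 = Round(s_4, k_4) = 0xDE099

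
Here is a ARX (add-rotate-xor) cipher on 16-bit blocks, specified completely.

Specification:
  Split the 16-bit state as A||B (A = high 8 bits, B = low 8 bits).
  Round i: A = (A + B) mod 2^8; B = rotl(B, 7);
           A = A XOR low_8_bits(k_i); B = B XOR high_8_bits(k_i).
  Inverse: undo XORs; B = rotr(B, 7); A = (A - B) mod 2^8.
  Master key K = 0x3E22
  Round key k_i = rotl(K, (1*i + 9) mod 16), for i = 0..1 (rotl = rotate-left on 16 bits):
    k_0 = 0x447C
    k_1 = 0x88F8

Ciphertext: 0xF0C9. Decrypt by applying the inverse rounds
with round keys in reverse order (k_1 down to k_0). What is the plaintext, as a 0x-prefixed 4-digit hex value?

0x6D8D

s_0 = ciphertext = 0xF0C9
s_1 = InvRound(s_0, k_1) = 0x8682
s_2 = InvRound(s_1, k_0) = 0x6D8D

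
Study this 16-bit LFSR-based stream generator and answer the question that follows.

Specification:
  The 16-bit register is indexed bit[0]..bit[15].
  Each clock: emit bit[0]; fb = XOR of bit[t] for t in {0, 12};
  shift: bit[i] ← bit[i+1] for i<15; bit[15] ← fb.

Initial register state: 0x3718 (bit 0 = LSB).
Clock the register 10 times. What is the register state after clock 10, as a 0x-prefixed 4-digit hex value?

reg_0 = 0x3718
clock 1: out=0, reg = 0x9B8C
clock 2: out=0, reg = 0xCDC6
clock 3: out=0, reg = 0x66E3
clock 4: out=1, reg = 0xB371
clock 5: out=1, reg = 0x59B8
clock 6: out=0, reg = 0xACDC
clock 7: out=0, reg = 0x566E
clock 8: out=0, reg = 0xAB37
clock 9: out=1, reg = 0xD59B
clock 10: out=1, reg = 0x6ACD

0x6ACD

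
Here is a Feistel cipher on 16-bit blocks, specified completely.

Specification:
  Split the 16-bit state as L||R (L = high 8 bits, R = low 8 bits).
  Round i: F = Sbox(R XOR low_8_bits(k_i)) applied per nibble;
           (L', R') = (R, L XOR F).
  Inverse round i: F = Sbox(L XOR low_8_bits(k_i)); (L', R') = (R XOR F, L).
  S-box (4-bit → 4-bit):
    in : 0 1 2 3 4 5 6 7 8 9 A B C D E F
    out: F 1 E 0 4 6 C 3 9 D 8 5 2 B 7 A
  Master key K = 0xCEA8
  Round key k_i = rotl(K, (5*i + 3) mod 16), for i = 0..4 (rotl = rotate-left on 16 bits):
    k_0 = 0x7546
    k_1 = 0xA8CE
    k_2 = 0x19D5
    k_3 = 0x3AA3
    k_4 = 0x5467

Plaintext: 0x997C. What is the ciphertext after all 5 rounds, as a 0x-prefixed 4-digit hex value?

s_0 = plaintext = 0x997C
s_1 = Round(s_0, k_0) = 0x7C91
s_2 = Round(s_1, k_1) = 0x9116
s_3 = Round(s_2, k_2) = 0x16B1
s_4 = Round(s_3, k_3) = 0xB108
s_5 = Round(s_4, k_4) = 0x087B

0x087B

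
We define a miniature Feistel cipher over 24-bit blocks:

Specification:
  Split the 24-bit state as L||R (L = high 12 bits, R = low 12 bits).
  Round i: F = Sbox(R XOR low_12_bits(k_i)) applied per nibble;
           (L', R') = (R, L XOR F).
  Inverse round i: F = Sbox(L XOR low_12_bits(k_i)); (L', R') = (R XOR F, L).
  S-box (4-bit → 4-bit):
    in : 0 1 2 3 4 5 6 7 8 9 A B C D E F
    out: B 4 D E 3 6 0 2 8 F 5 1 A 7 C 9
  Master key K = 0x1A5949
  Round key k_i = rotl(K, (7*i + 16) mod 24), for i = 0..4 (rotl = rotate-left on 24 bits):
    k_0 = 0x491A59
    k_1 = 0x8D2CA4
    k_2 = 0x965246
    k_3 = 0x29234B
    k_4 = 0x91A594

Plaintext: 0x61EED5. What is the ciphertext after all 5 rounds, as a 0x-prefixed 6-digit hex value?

s_0 = plaintext = 0x61EED5
s_1 = Round(s_0, k_0) = 0xED5594
s_2 = Round(s_1, k_1) = 0x59413E
s_3 = Round(s_2, k_2) = 0x13EBBC
s_4 = Round(s_3, k_3) = 0xBBC9AC
s_5 = Round(s_4, k_4) = 0x9AC154

0x9AC154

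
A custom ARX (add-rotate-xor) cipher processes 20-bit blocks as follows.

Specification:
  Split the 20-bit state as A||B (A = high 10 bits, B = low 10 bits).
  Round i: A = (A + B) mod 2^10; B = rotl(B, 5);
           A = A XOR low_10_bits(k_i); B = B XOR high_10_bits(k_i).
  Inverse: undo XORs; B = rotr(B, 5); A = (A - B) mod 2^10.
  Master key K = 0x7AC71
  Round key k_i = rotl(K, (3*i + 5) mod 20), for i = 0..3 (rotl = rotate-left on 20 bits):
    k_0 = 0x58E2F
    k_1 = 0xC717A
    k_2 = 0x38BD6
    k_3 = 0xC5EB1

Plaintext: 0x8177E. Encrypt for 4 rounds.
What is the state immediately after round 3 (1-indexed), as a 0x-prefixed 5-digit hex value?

0x3C5C2

s_0 = plaintext = 0x8177E
s_1 = Round(s_0, k_0) = 0xEB2B8
s_2 = Round(s_1, k_1) = 0xC7809
s_3 = Round(s_2, k_2) = 0x3C5C2
s_4 = Round(s_3, k_3) = 0x00B59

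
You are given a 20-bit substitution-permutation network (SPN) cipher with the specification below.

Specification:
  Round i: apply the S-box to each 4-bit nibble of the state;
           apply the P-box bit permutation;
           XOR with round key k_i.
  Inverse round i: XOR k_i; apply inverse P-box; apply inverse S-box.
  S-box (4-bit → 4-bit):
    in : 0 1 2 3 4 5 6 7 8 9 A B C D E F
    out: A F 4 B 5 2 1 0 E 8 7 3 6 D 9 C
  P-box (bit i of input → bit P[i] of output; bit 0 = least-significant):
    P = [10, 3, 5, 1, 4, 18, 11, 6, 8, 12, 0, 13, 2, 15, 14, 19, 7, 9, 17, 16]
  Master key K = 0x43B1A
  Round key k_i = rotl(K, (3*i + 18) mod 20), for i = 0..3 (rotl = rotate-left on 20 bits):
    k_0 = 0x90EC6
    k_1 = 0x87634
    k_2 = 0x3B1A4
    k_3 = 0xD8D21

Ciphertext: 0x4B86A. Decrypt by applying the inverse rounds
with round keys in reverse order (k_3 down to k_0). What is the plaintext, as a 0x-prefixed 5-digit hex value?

s_0 = ciphertext = 0x4B86A
s_1 = InvRound(s_0, k_3) = 0x99193
s_2 = InvRound(s_1, k_2) = 0x2EF6F
s_3 = InvRound(s_2, k_1) = 0x20AD0
s_4 = InvRound(s_3, k_0) = 0xFE76E

0xFE76E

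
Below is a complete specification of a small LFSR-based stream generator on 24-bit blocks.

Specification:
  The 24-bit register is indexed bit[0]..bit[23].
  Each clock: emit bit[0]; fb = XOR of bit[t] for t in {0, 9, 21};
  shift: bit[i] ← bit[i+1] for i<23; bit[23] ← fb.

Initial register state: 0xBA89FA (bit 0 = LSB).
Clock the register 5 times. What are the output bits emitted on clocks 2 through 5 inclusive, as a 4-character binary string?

1011

reg_0 = 0xBA89FA
clock 1: out=0, reg = 0xDD44FD
clock 2: out=1, reg = 0xEEA27E
clock 3: out=0, reg = 0x77513F
clock 4: out=1, reg = 0x3BA89F
clock 5: out=1, reg = 0x1DD44F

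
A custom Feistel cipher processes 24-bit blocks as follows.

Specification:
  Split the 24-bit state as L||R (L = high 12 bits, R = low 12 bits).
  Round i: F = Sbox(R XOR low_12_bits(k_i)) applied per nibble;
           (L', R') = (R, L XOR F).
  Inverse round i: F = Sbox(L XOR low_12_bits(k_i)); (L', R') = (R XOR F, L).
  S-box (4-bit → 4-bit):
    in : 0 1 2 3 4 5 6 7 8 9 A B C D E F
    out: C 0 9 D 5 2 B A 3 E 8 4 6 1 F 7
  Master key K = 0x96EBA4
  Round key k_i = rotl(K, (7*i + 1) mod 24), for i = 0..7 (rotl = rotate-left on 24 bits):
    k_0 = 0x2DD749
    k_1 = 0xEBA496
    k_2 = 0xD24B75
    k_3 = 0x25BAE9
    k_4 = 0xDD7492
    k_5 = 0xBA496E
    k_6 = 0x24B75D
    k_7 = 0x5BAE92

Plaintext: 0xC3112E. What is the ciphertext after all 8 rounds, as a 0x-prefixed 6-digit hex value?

s_0 = plaintext = 0xC3112E
s_1 = Round(s_0, k_0) = 0x12E78B
s_2 = Round(s_1, k_1) = 0x78BC2F
s_3 = Round(s_2, k_2) = 0xC2FDA3
s_4 = Round(s_3, k_3) = 0xDA3677
s_5 = Round(s_4, k_4) = 0x677451
s_6 = Round(s_5, k_5) = 0x4517A0
s_7 = Round(s_6, k_6) = 0x7A0820
s_8 = Round(s_7, k_7) = 0x820CE9

0x820CE9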